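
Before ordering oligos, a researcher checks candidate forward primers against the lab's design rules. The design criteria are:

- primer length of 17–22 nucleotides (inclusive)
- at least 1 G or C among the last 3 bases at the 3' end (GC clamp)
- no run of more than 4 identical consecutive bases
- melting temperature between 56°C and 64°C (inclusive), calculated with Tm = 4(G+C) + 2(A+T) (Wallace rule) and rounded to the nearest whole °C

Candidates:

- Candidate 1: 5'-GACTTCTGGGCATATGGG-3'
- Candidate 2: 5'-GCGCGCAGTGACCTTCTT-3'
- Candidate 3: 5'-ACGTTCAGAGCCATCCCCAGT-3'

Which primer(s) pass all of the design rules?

Candidate 1 and Candidate 2.

Candidate 1 (18 nt, A=3 T=5 G=7 C=3): length 18 ✓; 3' end GGG has 3 G/C ✓; longest run = 3 ✓; Tm = 2·8 + 4·10 = 56°C ✓ — passes.
Candidate 2 (18 nt, A=2 T=5 G=5 C=6): length 18 ✓; 3' end CTT has 1 G/C ✓; longest run = 2 ✓; Tm = 2·7 + 4·11 = 58°C ✓ — passes.
Candidate 3 (21 nt, A=5 T=4 G=4 C=8): length 21 ✓; 3' end AGT has 1 G/C ✓; longest run = 4 ✓; Tm = 2·9 + 4·12 = 66°C, outside 56–64°C ✗ — fails.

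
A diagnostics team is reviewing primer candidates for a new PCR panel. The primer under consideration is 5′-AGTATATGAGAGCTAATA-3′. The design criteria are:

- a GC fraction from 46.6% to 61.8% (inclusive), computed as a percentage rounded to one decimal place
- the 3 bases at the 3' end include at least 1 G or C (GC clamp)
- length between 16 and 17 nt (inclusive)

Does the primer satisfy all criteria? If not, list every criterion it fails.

Base counts: A=8, T=5, G=4, C=1 (length 18).
GC content: GC 5/18 = 27.8%, outside 46.6–61.8% ✗
GC clamp: 3' end ATA has 0 G/C, need ≥1 ✗
length: length 18, outside 16–17 ✗

Fails: GC content, GC clamp, length.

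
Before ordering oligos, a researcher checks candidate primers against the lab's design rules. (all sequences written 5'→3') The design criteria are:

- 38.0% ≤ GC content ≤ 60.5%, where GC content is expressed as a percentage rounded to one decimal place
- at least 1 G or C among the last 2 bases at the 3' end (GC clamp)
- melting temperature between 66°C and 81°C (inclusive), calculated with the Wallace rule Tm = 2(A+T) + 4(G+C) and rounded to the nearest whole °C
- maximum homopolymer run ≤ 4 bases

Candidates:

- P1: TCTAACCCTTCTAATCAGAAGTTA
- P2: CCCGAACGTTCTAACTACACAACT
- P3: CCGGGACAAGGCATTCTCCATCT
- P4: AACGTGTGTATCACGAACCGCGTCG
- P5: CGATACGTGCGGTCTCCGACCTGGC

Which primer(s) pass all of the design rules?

P2, P3 and P4.

P1 (24 nt, A=8 T=8 G=2 C=6): GC 8/24 = 33.3%, outside 38.0–60.5% ✗; 3' end TA has 0 G/C, need ≥1 ✗; Tm = 2·16 + 4·8 = 64°C, outside 66–81°C ✗; longest run = 3 ✓ — fails.
P2 (24 nt, A=8 T=5 G=2 C=9): GC 11/24 = 45.8% ✓; 3' end CT has 1 G/C ✓; Tm = 2·13 + 4·11 = 70°C ✓; longest run = 3 ✓ — passes.
P3 (23 nt, A=5 T=5 G=5 C=8): GC 13/23 = 56.5% ✓; 3' end CT has 1 G/C ✓; Tm = 2·10 + 4·13 = 72°C ✓; longest run = 3 ✓ — passes.
P4 (25 nt, A=6 T=5 G=7 C=7): GC 14/25 = 56.0% ✓; 3' end CG has 2 G/C ✓; Tm = 2·11 + 4·14 = 78°C ✓; longest run = 2 ✓ — passes.
P5 (25 nt, A=3 T=5 G=8 C=9): GC 17/25 = 68.0%, outside 38.0–60.5% ✗; 3' end GC has 2 G/C ✓; Tm = 2·8 + 4·17 = 84°C, outside 66–81°C ✗; longest run = 2 ✓ — fails.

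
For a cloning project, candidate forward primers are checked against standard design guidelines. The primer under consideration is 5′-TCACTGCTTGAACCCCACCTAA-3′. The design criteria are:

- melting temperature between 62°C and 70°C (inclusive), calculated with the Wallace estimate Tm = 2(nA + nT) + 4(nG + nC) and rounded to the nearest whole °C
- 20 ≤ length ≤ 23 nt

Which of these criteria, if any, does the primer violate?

Base counts: A=6, T=5, G=2, C=9 (length 22).
Tm: Tm = 2·11 + 4·11 = 66°C ✓
length: length 22 ✓

Meets all criteria.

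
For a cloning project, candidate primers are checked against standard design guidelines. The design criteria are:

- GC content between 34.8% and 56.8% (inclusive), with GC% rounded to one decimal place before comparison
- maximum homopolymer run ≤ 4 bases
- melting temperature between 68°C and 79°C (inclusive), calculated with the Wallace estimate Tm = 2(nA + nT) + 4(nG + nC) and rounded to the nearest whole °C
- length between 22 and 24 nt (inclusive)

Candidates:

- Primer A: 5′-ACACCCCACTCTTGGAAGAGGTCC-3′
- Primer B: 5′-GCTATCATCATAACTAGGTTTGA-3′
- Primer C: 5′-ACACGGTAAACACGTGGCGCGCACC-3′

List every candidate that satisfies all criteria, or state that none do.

Primer A (24 nt, A=6 T=4 G=5 C=9): GC 14/24 = 58.3%, outside 34.8–56.8% ✗; longest run = 4 ✓; Tm = 2·10 + 4·14 = 76°C ✓; length 24 ✓ — fails.
Primer B (23 nt, A=7 T=8 G=4 C=4): GC 8/23 = 34.8% ✓; longest run = 3 ✓; Tm = 2·15 + 4·8 = 62°C, outside 68–79°C ✗; length 23 ✓ — fails.
Primer C (25 nt, A=7 T=2 G=7 C=9): GC 16/25 = 64.0%, outside 34.8–56.8% ✗; longest run = 3 ✓; Tm = 2·9 + 4·16 = 82°C, outside 68–79°C ✗; length 25, outside 22–24 ✗ — fails.

None of the candidates satisfy all criteria.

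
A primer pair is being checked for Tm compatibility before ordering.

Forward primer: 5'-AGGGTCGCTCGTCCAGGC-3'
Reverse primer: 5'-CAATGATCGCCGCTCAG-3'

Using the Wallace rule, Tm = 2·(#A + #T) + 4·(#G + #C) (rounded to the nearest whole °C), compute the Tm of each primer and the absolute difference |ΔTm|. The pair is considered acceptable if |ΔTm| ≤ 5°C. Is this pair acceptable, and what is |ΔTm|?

|ΔTm| = 8°C; the pair is not acceptable.

Forward: A=2 T=3 G=7 C=6 → Tm = 2·5 + 4·13 = 62°C.
Reverse: A=4 T=3 G=4 C=6 → Tm = 2·7 + 4·10 = 54°C.
|ΔTm| = |62 − 54| = 8°C, > 5°C.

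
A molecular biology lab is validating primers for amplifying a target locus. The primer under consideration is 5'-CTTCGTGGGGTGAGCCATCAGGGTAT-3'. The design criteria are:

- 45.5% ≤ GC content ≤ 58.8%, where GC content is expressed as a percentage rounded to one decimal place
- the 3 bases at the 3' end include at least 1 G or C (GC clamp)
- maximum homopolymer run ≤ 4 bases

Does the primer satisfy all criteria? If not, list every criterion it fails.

Fails: GC clamp.

Base counts: A=4, T=7, G=10, C=5 (length 26).
GC content: GC 15/26 = 57.7% ✓
GC clamp: 3' end TAT has 0 G/C, need ≥1 ✗
homopolymer run: longest run = 4 ✓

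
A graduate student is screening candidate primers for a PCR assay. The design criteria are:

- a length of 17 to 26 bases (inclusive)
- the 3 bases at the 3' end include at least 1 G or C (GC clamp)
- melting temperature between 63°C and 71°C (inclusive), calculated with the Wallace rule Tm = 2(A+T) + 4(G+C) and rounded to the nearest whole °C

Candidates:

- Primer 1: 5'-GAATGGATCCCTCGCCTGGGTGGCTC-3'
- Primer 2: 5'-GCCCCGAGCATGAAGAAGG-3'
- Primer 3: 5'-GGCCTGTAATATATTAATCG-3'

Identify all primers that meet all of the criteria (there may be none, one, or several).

Primer 1 (26 nt, A=3 T=6 G=9 C=8): length 26 ✓; 3' end CTC has 2 G/C ✓; Tm = 2·9 + 4·17 = 86°C, outside 63–71°C ✗ — fails.
Primer 2 (19 nt, A=6 T=1 G=7 C=5): length 19 ✓; 3' end AGG has 2 G/C ✓; Tm = 2·7 + 4·12 = 62°C, outside 63–71°C ✗ — fails.
Primer 3 (20 nt, A=6 T=7 G=4 C=3): length 20 ✓; 3' end TCG has 2 G/C ✓; Tm = 2·13 + 4·7 = 54°C, outside 63–71°C ✗ — fails.

None of the candidates satisfy all criteria.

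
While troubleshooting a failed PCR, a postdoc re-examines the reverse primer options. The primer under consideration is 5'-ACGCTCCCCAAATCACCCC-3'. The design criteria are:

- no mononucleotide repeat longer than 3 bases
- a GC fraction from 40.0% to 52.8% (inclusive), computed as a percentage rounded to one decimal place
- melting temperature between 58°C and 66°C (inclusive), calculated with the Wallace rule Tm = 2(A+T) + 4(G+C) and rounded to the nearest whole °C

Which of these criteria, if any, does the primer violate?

Fails: homopolymer run, GC content.

Base counts: A=5, T=2, G=1, C=11 (length 19).
homopolymer run: longest run = 4, exceeds 3 ✗
GC content: GC 12/19 = 63.2%, outside 40.0–52.8% ✗
Tm: Tm = 2·7 + 4·12 = 62°C ✓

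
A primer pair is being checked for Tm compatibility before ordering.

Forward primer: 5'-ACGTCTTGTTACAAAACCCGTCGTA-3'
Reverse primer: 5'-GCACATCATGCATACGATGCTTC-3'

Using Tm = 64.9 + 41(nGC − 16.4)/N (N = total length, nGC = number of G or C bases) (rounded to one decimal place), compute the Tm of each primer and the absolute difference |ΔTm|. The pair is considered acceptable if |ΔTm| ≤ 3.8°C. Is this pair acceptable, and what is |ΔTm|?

Forward: G+C = 11, N = 25 → Tm = 64.9 + 41·(11 − 16.4)/25 = 56.0°C.
Reverse: G+C = 11, N = 23 → Tm = 64.9 + 41·(11 − 16.4)/23 = 55.3°C.
|ΔTm| = |56.0 − 55.3| = 0.7°C, ≤ 3.8°C.

|ΔTm| = 0.7°C; the pair is acceptable.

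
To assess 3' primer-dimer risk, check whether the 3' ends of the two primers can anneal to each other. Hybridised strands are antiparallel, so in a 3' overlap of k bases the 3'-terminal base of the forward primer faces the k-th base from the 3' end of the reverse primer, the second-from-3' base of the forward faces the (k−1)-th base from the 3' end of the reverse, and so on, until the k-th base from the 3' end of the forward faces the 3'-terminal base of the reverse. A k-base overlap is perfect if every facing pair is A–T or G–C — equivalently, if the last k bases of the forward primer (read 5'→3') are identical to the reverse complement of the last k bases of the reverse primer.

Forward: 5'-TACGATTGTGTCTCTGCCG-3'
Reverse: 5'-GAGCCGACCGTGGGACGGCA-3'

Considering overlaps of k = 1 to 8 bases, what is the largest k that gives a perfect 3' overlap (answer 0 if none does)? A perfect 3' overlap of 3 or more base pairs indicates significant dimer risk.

Last 8 bases (5'→3') — forward …CTCTGCCG, reverse …GGACGGCA.
Reverse complement of the reverse primer's last 8 bases: TGCCGTCC; its first k bases are the reverse complement of the reverse primer's last k bases, so a perfect k-base overlap needs the forward primer's last k bases to equal them.
Comparing (forward last k vs required): k=1: G vs T ✗; k=2: CG vs TG ✗; k=3: CCG vs TGC ✗; k=4: GCCG vs TGCC ✗; k=5: TGCCG vs TGCCG ✓; k=6: CTGCCG vs TGCCGT ✗; k=7: TCTGCCG vs TGCCGTC ✗; k=8: CTCTGCCG vs TGCCGTCC ✗.
Only k = 5 is perfect, so the longest perfect 3' overlap is 5.

Longest perfect overlap: 5 complementary base pairs; significant dimer risk (threshold 3).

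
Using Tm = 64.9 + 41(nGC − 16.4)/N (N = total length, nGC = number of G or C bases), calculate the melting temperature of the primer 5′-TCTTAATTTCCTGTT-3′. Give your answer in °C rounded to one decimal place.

Base counts: A=2, T=9, G=1, C=3; G+C = 4, N = 15.
Tm = 64.9 + 41·(4 − 16.4)/15 = 64.9 + -508.40/15 = 31.0°C.

31.0°C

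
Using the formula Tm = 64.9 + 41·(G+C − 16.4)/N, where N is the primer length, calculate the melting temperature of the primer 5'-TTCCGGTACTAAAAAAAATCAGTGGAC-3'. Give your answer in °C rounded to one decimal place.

Base counts: A=11, T=6, G=5, C=5; G+C = 10, N = 27.
Tm = 64.9 + 41·(10 − 16.4)/27 = 64.9 + -262.40/27 = 55.2°C.

55.2°C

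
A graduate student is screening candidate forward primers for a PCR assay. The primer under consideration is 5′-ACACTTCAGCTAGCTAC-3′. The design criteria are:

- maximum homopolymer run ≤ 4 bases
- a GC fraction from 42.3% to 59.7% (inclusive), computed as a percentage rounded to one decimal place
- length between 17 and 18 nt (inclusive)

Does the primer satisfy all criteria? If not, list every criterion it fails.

Meets all criteria.

Base counts: A=5, T=4, G=2, C=6 (length 17).
homopolymer run: longest run = 2 ✓
GC content: GC 8/17 = 47.1% ✓
length: length 17 ✓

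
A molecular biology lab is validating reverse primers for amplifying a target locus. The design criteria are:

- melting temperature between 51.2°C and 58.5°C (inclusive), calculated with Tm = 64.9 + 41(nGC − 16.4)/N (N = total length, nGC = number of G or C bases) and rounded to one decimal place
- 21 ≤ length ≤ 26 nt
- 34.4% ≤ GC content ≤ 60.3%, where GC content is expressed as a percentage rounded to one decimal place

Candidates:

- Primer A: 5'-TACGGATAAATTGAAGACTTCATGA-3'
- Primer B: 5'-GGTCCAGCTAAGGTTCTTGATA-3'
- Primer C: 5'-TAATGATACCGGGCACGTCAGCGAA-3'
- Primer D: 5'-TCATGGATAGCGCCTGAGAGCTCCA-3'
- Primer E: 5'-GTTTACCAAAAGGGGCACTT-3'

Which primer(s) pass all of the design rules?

Primer B only.

Primer A (25 nt, A=10 T=7 G=5 C=3): Tm = 64.9 + 41·(8 − 16.4)/25 = 51.1°C, outside 51.2–58.5°C ✗; length 25 ✓; GC 8/25 = 32.0%, outside 34.4–60.3% ✗ — fails.
Primer B (22 nt, A=5 T=7 G=6 C=4): Tm = 64.9 + 41·(10 − 16.4)/22 = 53.0°C ✓; length 22 ✓; GC 10/22 = 45.5% ✓ — passes.
Primer C (25 nt, A=8 T=4 G=7 C=6): Tm = 64.9 + 41·(13 − 16.4)/25 = 59.3°C, outside 51.2–58.5°C ✗; length 25 ✓; GC 13/25 = 52.0% ✓ — fails.
Primer D (25 nt, A=6 T=5 G=7 C=7): Tm = 64.9 + 41·(14 − 16.4)/25 = 61.0°C, outside 51.2–58.5°C ✗; length 25 ✓; GC 14/25 = 56.0% ✓ — fails.
Primer E (20 nt, A=6 T=5 G=5 C=4): Tm = 64.9 + 41·(9 − 16.4)/20 = 49.7°C, outside 51.2–58.5°C ✗; length 20, outside 21–26 ✗; GC 9/20 = 45.0% ✓ — fails.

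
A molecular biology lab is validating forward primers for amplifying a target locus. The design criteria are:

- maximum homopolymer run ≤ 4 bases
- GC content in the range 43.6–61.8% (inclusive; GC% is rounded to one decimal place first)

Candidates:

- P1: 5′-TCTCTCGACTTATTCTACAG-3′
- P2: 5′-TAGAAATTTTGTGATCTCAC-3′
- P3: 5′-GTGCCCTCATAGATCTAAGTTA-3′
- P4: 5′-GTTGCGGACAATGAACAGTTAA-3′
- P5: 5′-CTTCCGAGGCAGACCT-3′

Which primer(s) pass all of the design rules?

P1 (20 nt, A=4 T=8 G=2 C=6): longest run = 2 ✓; GC 8/20 = 40.0%, outside 43.6–61.8% ✗ — fails.
P2 (20 nt, A=6 T=8 G=3 C=3): longest run = 4 ✓; GC 6/20 = 30.0%, outside 43.6–61.8% ✗ — fails.
P3 (22 nt, A=6 T=7 G=4 C=5): longest run = 3 ✓; GC 9/22 = 40.9%, outside 43.6–61.8% ✗ — fails.
P4 (22 nt, A=8 T=5 G=6 C=3): longest run = 2 ✓; GC 9/22 = 40.9%, outside 43.6–61.8% ✗ — fails.
P5 (16 nt, A=3 T=3 G=4 C=6): longest run = 2 ✓; GC 10/16 = 62.5%, outside 43.6–61.8% ✗ — fails.

None of the candidates satisfy all criteria.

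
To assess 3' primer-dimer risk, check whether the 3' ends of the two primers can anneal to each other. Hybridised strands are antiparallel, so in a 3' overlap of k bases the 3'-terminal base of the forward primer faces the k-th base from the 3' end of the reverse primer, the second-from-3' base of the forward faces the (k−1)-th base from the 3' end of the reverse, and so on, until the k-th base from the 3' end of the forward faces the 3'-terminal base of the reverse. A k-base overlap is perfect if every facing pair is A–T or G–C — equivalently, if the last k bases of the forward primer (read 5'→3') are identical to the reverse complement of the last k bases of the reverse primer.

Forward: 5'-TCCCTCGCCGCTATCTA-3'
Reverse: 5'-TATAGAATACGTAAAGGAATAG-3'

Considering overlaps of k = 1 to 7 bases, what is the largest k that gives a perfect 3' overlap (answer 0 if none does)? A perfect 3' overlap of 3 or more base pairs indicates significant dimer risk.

Longest perfect overlap: 3 complementary base pairs; significant dimer risk (threshold 3).

Last 7 bases (5'→3') — forward …CTATCTA, reverse …GGAATAG.
Reverse complement of the reverse primer's last 7 bases: CTATTCC; its first k bases are the reverse complement of the reverse primer's last k bases, so a perfect k-base overlap needs the forward primer's last k bases to equal them.
Comparing (forward last k vs required): k=1: A vs C ✗; k=2: TA vs CT ✗; k=3: CTA vs CTA ✓; k=4: TCTA vs CTAT ✗; k=5: ATCTA vs CTATT ✗; k=6: TATCTA vs CTATTC ✗; k=7: CTATCTA vs CTATTCC ✗.
Only k = 3 is perfect, so the longest perfect 3' overlap is 3.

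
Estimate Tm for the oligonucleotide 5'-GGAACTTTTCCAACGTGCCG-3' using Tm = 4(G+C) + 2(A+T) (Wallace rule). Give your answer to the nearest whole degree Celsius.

Base counts: A=4, T=5, G=5, C=6 (length 20).
Tm = 2·(4+5) + 4·(5+6) = 2·9 + 4·11 = 18 + 44 = 62°C.

62°C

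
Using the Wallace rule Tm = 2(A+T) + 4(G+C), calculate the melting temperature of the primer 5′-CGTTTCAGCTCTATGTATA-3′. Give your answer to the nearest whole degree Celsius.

Base counts: A=4, T=8, G=3, C=4 (length 19).
Tm = 2·(4+8) + 4·(3+4) = 2·12 + 4·7 = 24 + 28 = 52°C.

52°C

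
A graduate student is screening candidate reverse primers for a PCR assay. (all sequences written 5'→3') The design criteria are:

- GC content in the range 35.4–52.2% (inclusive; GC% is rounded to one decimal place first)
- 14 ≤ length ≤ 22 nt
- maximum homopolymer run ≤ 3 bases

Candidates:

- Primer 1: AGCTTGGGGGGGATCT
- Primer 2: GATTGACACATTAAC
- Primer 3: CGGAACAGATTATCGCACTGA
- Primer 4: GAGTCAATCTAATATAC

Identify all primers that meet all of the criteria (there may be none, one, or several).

Primer 3 only.

Primer 1 (16 nt, A=2 T=4 G=8 C=2): GC 10/16 = 62.5%, outside 35.4–52.2% ✗; length 16 ✓; longest run = 7, exceeds 3 ✗ — fails.
Primer 2 (15 nt, A=6 T=4 G=2 C=3): GC 5/15 = 33.3%, outside 35.4–52.2% ✗; length 15 ✓; longest run = 2 ✓ — fails.
Primer 3 (21 nt, A=7 T=4 G=5 C=5): GC 10/21 = 47.6% ✓; length 21 ✓; longest run = 2 ✓ — passes.
Primer 4 (17 nt, A=7 T=5 G=2 C=3): GC 5/17 = 29.4%, outside 35.4–52.2% ✗; length 17 ✓; longest run = 2 ✓ — fails.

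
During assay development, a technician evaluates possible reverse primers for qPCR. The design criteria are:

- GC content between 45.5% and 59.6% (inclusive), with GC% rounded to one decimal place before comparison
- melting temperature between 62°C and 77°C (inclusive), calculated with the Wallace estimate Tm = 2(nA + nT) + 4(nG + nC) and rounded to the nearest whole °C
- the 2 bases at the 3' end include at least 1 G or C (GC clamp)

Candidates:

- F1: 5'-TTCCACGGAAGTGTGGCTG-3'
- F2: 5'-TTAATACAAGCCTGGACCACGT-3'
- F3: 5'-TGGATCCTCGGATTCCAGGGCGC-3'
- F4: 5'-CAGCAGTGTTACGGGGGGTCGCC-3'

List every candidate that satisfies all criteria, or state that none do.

F2 only.

F1 (19 nt, A=3 T=5 G=7 C=4): GC 11/19 = 57.9% ✓; Tm = 2·8 + 4·11 = 60°C, outside 62–77°C ✗; 3' end TG has 1 G/C ✓ — fails.
F2 (22 nt, A=7 T=5 G=4 C=6): GC 10/22 = 45.5% ✓; Tm = 2·12 + 4·10 = 64°C ✓; 3' end GT has 1 G/C ✓ — passes.
F3 (23 nt, A=3 T=5 G=8 C=7): GC 15/23 = 65.2%, outside 45.5–59.6% ✗; Tm = 2·8 + 4·15 = 76°C ✓; 3' end GC has 2 G/C ✓ — fails.
F4 (23 nt, A=3 T=4 G=10 C=6): GC 16/23 = 69.6%, outside 45.5–59.6% ✗; Tm = 2·7 + 4·16 = 78°C, outside 62–77°C ✗; 3' end CC has 2 G/C ✓ — fails.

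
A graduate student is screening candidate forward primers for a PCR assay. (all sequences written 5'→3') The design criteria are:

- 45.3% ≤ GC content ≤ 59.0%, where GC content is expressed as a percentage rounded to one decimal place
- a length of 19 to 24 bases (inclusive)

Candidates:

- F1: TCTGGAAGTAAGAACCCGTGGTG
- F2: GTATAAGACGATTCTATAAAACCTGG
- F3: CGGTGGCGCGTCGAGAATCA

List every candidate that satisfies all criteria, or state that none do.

F1 (23 nt, A=6 T=5 G=8 C=4): GC 12/23 = 52.2% ✓; length 23 ✓ — passes.
F2 (26 nt, A=10 T=7 G=5 C=4): GC 9/26 = 34.6%, outside 45.3–59.0% ✗; length 26, outside 19–24 ✗ — fails.
F3 (20 nt, A=4 T=3 G=8 C=5): GC 13/20 = 65.0%, outside 45.3–59.0% ✗; length 20 ✓ — fails.

F1 only.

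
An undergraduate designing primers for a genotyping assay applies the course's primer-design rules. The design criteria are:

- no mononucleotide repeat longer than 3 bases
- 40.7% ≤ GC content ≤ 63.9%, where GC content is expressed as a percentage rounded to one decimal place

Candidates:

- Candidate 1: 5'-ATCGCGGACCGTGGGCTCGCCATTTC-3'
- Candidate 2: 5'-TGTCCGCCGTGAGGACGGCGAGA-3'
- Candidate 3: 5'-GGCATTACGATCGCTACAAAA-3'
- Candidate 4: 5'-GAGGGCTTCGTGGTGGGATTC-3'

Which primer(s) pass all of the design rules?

Candidate 1 (26 nt, A=3 T=6 G=8 C=9): longest run = 3 ✓; GC 17/26 = 65.4%, outside 40.7–63.9% ✗ — fails.
Candidate 2 (23 nt, A=4 T=3 G=10 C=6): longest run = 2 ✓; GC 16/23 = 69.6%, outside 40.7–63.9% ✗ — fails.
Candidate 3 (21 nt, A=8 T=4 G=4 C=5): longest run = 4, exceeds 3 ✗; GC 9/21 = 42.9% ✓ — fails.
Candidate 4 (21 nt, A=2 T=6 G=10 C=3): longest run = 3 ✓; GC 13/21 = 61.9% ✓ — passes.

Candidate 4 only.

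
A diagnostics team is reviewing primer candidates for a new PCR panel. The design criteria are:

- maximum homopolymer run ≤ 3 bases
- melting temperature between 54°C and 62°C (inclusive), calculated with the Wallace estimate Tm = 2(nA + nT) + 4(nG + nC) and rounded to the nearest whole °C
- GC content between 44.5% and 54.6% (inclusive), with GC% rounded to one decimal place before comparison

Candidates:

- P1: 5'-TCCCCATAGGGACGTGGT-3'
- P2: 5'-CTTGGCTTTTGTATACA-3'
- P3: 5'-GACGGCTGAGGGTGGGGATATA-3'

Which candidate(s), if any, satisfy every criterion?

None of the candidates satisfy all criteria.

P1 (18 nt, A=3 T=4 G=6 C=5): longest run = 4, exceeds 3 ✗; Tm = 2·7 + 4·11 = 58°C ✓; GC 11/18 = 61.1%, outside 44.5–54.6% ✗ — fails.
P2 (17 nt, A=3 T=8 G=3 C=3): longest run = 4, exceeds 3 ✗; Tm = 2·11 + 4·6 = 46°C, outside 54–62°C ✗; GC 6/17 = 35.3%, outside 44.5–54.6% ✗ — fails.
P3 (22 nt, A=5 T=4 G=11 C=2): longest run = 4, exceeds 3 ✗; Tm = 2·9 + 4·13 = 70°C, outside 54–62°C ✗; GC 13/22 = 59.1%, outside 44.5–54.6% ✗ — fails.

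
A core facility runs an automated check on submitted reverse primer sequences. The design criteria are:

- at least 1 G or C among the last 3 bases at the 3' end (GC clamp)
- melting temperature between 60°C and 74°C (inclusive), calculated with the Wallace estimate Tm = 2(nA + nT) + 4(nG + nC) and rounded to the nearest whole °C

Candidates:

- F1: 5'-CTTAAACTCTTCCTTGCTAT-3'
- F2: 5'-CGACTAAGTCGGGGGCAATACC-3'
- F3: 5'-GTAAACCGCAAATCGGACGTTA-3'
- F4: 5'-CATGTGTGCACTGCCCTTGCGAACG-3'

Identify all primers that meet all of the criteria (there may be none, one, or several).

F2 only.

F1 (20 nt, A=4 T=9 G=1 C=6): 3' end TAT has 0 G/C, need ≥1 ✗; Tm = 2·13 + 4·7 = 54°C, outside 60–74°C ✗ — fails.
F2 (22 nt, A=6 T=3 G=7 C=6): 3' end ACC has 2 G/C ✓; Tm = 2·9 + 4·13 = 70°C ✓ — passes.
F3 (22 nt, A=8 T=4 G=5 C=5): 3' end TTA has 0 G/C, need ≥1 ✗; Tm = 2·12 + 4·10 = 64°C ✓ — fails.
F4 (25 nt, A=4 T=6 G=7 C=8): 3' end ACG has 2 G/C ✓; Tm = 2·10 + 4·15 = 80°C, outside 60–74°C ✗ — fails.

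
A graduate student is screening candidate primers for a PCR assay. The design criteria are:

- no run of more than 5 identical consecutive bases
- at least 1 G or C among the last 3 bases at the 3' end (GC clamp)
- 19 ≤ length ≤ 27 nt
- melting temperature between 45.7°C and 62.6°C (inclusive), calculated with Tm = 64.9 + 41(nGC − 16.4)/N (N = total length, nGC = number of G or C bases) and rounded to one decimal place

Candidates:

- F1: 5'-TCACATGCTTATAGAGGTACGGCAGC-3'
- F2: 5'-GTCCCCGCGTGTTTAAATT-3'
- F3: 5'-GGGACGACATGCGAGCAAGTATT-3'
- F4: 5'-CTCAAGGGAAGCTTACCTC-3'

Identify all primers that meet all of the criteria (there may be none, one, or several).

F1 (26 nt, A=7 T=6 G=7 C=6): longest run = 2 ✓; 3' end AGC has 2 G/C ✓; length 26 ✓; Tm = 64.9 + 41·(13 − 16.4)/26 = 59.5°C ✓ — passes.
F2 (19 nt, A=3 T=7 G=4 C=5): longest run = 4 ✓; 3' end ATT has 0 G/C, need ≥1 ✗; length 19 ✓; Tm = 64.9 + 41·(9 − 16.4)/19 = 48.9°C ✓ — fails.
F3 (23 nt, A=7 T=4 G=8 C=4): longest run = 3 ✓; 3' end ATT has 0 G/C, need ≥1 ✗; length 23 ✓; Tm = 64.9 + 41·(12 − 16.4)/23 = 57.1°C ✓ — fails.
F4 (19 nt, A=5 T=4 G=4 C=6): longest run = 3 ✓; 3' end CTC has 2 G/C ✓; length 19 ✓; Tm = 64.9 + 41·(10 − 16.4)/19 = 51.1°C ✓ — passes.

F1 and F4.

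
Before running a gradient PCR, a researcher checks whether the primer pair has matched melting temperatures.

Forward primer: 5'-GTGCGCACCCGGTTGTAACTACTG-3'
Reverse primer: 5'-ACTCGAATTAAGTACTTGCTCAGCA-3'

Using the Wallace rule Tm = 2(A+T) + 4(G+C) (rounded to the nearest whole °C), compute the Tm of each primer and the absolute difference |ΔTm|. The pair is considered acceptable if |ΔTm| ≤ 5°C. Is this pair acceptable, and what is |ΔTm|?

Forward: A=4 T=6 G=7 C=7 → Tm = 2·10 + 4·14 = 76°C.
Reverse: A=8 T=7 G=4 C=6 → Tm = 2·15 + 4·10 = 70°C.
|ΔTm| = |76 − 70| = 6°C, > 5°C.

|ΔTm| = 6°C; the pair is not acceptable.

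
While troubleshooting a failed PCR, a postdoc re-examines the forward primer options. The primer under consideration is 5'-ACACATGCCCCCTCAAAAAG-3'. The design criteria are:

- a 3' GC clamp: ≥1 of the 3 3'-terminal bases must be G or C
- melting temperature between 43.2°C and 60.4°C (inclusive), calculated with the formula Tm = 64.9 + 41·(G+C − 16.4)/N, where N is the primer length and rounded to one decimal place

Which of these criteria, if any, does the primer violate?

Base counts: A=8, T=2, G=2, C=8 (length 20).
GC clamp: 3' end AAG has 1 G/C ✓
Tm: Tm = 64.9 + 41·(10 − 16.4)/20 = 51.8°C ✓

Meets all criteria.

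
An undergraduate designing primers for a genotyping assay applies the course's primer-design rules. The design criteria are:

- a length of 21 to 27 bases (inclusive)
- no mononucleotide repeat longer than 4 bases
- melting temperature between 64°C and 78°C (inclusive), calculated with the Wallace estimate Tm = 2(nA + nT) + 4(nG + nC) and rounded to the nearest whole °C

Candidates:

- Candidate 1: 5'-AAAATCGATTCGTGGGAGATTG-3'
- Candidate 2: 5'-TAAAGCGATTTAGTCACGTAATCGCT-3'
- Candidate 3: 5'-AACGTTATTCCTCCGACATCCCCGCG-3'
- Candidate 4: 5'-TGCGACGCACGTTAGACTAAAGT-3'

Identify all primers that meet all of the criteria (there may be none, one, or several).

Candidate 1 (22 nt, A=7 T=6 G=7 C=2): length 22 ✓; longest run = 4 ✓; Tm = 2·13 + 4·9 = 62°C, outside 64–78°C ✗ — fails.
Candidate 2 (26 nt, A=8 T=8 G=5 C=5): length 26 ✓; longest run = 3 ✓; Tm = 2·16 + 4·10 = 72°C ✓ — passes.
Candidate 3 (26 nt, A=5 T=6 G=4 C=11): length 26 ✓; longest run = 4 ✓; Tm = 2·11 + 4·15 = 82°C, outside 64–78°C ✗ — fails.
Candidate 4 (23 nt, A=7 T=5 G=6 C=5): length 23 ✓; longest run = 3 ✓; Tm = 2·12 + 4·11 = 68°C ✓ — passes.

Candidate 2 and Candidate 4.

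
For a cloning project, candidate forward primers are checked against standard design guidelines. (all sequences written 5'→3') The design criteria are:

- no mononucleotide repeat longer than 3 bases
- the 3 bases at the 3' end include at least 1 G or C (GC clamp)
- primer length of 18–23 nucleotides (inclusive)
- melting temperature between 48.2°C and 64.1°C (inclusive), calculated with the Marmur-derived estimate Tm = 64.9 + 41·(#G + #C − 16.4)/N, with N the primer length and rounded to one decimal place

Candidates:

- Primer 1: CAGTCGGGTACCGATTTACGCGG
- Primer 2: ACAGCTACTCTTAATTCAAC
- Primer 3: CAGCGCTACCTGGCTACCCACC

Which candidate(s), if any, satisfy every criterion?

Primer 1 (23 nt, A=4 T=5 G=8 C=6): longest run = 3 ✓; 3' end CGG has 3 G/C ✓; length 23 ✓; Tm = 64.9 + 41·(14 − 16.4)/23 = 60.6°C ✓ — passes.
Primer 2 (20 nt, A=7 T=6 G=1 C=6): longest run = 2 ✓; 3' end AAC has 1 G/C ✓; length 20 ✓; Tm = 64.9 + 41·(7 − 16.4)/20 = 45.6°C, outside 48.2–64.1°C ✗ — fails.
Primer 3 (22 nt, A=4 T=3 G=4 C=11): longest run = 3 ✓; 3' end ACC has 2 G/C ✓; length 22 ✓; Tm = 64.9 + 41·(15 − 16.4)/22 = 62.3°C ✓ — passes.

Primer 1 and Primer 3.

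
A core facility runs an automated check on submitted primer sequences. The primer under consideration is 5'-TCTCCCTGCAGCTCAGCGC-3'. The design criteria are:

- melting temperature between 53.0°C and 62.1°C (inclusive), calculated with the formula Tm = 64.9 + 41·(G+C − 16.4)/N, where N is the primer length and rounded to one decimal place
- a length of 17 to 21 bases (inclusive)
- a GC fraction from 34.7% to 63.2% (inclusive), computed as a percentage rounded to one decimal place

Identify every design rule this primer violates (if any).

Base counts: A=2, T=4, G=4, C=9 (length 19).
Tm: Tm = 64.9 + 41·(13 − 16.4)/19 = 57.6°C ✓
length: length 19 ✓
GC content: GC 13/19 = 68.4%, outside 34.7–63.2% ✗

Fails: GC content.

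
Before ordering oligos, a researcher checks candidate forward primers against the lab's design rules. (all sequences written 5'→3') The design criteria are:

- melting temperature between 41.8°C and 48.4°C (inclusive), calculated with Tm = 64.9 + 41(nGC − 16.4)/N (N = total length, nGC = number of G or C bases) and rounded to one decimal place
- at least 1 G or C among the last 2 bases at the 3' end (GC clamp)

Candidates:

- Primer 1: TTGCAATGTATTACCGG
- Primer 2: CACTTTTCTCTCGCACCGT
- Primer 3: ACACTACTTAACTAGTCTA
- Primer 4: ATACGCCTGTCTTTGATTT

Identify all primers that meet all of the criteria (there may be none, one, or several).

Primer 1 only.

Primer 1 (17 nt, A=4 T=6 G=4 C=3): Tm = 64.9 + 41·(7 − 16.4)/17 = 42.2°C ✓; 3' end GG has 2 G/C ✓ — passes.
Primer 2 (19 nt, A=2 T=7 G=2 C=8): Tm = 64.9 + 41·(10 − 16.4)/19 = 51.1°C, outside 41.8–48.4°C ✗; 3' end GT has 1 G/C ✓ — fails.
Primer 3 (19 nt, A=7 T=6 G=1 C=5): Tm = 64.9 + 41·(6 − 16.4)/19 = 42.5°C ✓; 3' end TA has 0 G/C, need ≥1 ✗ — fails.
Primer 4 (19 nt, A=3 T=9 G=3 C=4): Tm = 64.9 + 41·(7 − 16.4)/19 = 44.6°C ✓; 3' end TT has 0 G/C, need ≥1 ✗ — fails.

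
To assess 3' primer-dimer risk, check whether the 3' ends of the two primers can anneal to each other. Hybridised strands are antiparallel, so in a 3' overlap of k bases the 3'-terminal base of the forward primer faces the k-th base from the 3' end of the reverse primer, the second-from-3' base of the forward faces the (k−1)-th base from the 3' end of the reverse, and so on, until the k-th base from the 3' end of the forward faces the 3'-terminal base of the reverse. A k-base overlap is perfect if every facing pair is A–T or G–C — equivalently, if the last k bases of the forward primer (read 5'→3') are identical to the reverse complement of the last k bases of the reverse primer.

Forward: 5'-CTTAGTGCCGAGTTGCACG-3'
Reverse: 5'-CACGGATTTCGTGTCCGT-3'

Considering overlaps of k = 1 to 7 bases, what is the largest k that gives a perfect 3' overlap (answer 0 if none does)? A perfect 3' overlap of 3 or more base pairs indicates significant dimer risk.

Last 7 bases (5'→3') — forward …TTGCACG, reverse …TGTCCGT.
Reverse complement of the reverse primer's last 7 bases: ACGGACA; its first k bases are the reverse complement of the reverse primer's last k bases, so a perfect k-base overlap needs the forward primer's last k bases to equal them.
Comparing (forward last k vs required): k=1: G vs A ✗; k=2: CG vs AC ✗; k=3: ACG vs ACG ✓; k=4: CACG vs ACGG ✗; k=5: GCACG vs ACGGA ✗; k=6: TGCACG vs ACGGAC ✗; k=7: TTGCACG vs ACGGACA ✗.
Only k = 3 is perfect, so the longest perfect 3' overlap is 3.

Longest perfect overlap: 3 complementary base pairs; significant dimer risk (threshold 3).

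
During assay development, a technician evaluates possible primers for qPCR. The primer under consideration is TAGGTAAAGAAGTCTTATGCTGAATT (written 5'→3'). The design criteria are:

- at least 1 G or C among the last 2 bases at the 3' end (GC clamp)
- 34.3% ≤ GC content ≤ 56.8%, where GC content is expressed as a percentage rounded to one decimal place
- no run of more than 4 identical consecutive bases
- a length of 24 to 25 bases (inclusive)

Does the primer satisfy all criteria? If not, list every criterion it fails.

Base counts: A=9, T=9, G=6, C=2 (length 26).
GC clamp: 3' end TT has 0 G/C, need ≥1 ✗
GC content: GC 8/26 = 30.8%, outside 34.3–56.8% ✗
homopolymer run: longest run = 3 ✓
length: length 26, outside 24–25 ✗

Fails: GC clamp, GC content, length.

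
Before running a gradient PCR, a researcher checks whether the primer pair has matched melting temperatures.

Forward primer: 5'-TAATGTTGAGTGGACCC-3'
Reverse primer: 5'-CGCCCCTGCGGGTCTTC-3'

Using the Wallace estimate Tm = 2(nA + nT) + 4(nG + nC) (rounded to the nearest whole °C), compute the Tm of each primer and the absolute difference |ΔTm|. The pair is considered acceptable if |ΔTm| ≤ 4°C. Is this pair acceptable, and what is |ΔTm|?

Forward: A=4 T=5 G=5 C=3 → Tm = 2·9 + 4·8 = 50°C.
Reverse: A=0 T=4 G=5 C=8 → Tm = 2·4 + 4·13 = 60°C.
|ΔTm| = |50 − 60| = 10°C, > 4°C.

|ΔTm| = 10°C; the pair is not acceptable.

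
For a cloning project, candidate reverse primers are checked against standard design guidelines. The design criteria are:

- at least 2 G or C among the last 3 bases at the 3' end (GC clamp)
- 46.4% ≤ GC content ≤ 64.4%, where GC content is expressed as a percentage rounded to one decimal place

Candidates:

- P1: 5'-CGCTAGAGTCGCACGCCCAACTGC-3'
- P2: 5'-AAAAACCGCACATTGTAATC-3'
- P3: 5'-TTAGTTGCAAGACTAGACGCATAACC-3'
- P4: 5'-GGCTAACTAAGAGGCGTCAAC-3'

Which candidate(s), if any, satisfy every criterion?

None of the candidates satisfy all criteria.

P1 (24 nt, A=5 T=3 G=6 C=10): 3' end TGC has 2 G/C ✓; GC 16/24 = 66.7%, outside 46.4–64.4% ✗ — fails.
P2 (20 nt, A=9 T=4 G=2 C=5): 3' end ATC has 1 G/C, need ≥2 ✗; GC 7/20 = 35.0%, outside 46.4–64.4% ✗ — fails.
P3 (26 nt, A=9 T=6 G=5 C=6): 3' end ACC has 2 G/C ✓; GC 11/26 = 42.3%, outside 46.4–64.4% ✗ — fails.
P4 (21 nt, A=7 T=3 G=6 C=5): 3' end AAC has 1 G/C, need ≥2 ✗; GC 11/21 = 52.4% ✓ — fails.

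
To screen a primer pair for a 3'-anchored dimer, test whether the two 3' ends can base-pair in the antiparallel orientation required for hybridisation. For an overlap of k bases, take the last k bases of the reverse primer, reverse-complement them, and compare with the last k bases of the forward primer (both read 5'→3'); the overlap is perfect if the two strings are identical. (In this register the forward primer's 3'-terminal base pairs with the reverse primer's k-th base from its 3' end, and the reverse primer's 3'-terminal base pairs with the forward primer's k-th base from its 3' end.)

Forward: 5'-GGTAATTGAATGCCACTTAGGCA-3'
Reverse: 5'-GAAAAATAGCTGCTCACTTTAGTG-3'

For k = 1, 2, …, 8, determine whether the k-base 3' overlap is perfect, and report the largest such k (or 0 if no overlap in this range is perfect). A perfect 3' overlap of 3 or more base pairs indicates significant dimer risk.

Longest perfect overlap: 2 complementary base pairs; below the dimer-risk threshold (threshold 3).

Last 8 bases (5'→3') — forward …CTTAGGCA, reverse …CTTTAGTG.
Reverse complement of the reverse primer's last 8 bases: CACTAAAG; its first k bases are the reverse complement of the reverse primer's last k bases, so a perfect k-base overlap needs the forward primer's last k bases to equal them.
Comparing (forward last k vs required): k=1: A vs C ✗; k=2: CA vs CA ✓; k=3: GCA vs CAC ✗; k=4: GGCA vs CACT ✗; k=5: AGGCA vs CACTA ✗; k=6: TAGGCA vs CACTAA ✗; k=7: TTAGGCA vs CACTAAA ✗; k=8: CTTAGGCA vs CACTAAAG ✗.
Only k = 2 is perfect, so the longest perfect 3' overlap is 2.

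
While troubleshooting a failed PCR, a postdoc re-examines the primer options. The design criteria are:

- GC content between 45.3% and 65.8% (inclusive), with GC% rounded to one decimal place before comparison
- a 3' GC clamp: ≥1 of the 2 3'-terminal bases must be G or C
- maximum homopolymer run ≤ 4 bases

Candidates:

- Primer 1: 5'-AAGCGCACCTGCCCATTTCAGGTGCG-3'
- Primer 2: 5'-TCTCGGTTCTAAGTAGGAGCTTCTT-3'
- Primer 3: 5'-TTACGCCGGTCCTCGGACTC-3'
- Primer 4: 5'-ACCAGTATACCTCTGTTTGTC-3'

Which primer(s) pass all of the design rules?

Primer 1 (26 nt, A=5 T=5 G=7 C=9): GC 16/26 = 61.5% ✓; 3' end CG has 2 G/C ✓; longest run = 3 ✓ — passes.
Primer 2 (25 nt, A=4 T=10 G=6 C=5): GC 11/25 = 44.0%, outside 45.3–65.8% ✗; 3' end TT has 0 G/C, need ≥1 ✗; longest run = 2 ✓ — fails.
Primer 3 (20 nt, A=2 T=5 G=5 C=8): GC 13/20 = 65.0% ✓; 3' end TC has 1 G/C ✓; longest run = 2 ✓ — passes.
Primer 4 (21 nt, A=4 T=8 G=3 C=6): GC 9/21 = 42.9%, outside 45.3–65.8% ✗; 3' end TC has 1 G/C ✓; longest run = 3 ✓ — fails.

Primer 1 and Primer 3.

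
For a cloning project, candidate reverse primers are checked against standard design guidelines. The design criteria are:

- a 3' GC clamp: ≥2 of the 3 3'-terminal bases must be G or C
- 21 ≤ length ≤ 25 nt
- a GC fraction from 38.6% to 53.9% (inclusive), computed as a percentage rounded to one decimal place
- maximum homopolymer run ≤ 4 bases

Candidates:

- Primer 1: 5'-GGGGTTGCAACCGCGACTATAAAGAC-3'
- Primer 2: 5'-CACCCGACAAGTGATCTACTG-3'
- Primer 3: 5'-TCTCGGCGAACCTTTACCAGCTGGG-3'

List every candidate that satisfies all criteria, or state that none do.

Primer 1 (26 nt, A=8 T=4 G=8 C=6): 3' end GAC has 2 G/C ✓; length 26, outside 21–25 ✗; GC 14/26 = 53.8% ✓; longest run = 4 ✓ — fails.
Primer 2 (21 nt, A=6 T=4 G=4 C=7): 3' end CTG has 2 G/C ✓; length 21 ✓; GC 11/21 = 52.4% ✓; longest run = 3 ✓ — passes.
Primer 3 (25 nt, A=4 T=6 G=7 C=8): 3' end GGG has 3 G/C ✓; length 25 ✓; GC 15/25 = 60.0%, outside 38.6–53.9% ✗; longest run = 3 ✓ — fails.

Primer 2 only.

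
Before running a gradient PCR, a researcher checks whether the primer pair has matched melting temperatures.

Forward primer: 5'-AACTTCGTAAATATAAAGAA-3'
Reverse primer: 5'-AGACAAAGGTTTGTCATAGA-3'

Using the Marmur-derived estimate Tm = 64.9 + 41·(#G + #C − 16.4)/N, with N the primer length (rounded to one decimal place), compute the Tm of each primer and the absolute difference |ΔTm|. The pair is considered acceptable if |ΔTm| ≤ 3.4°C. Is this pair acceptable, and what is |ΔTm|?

|ΔTm| = 6.1°C; the pair is not acceptable.

Forward: G+C = 4, N = 20 → Tm = 64.9 + 41·(4 − 16.4)/20 = 39.5°C.
Reverse: G+C = 7, N = 20 → Tm = 64.9 + 41·(7 − 16.4)/20 = 45.6°C.
|ΔTm| = |39.5 − 45.6| = 6.1°C, > 3.4°C.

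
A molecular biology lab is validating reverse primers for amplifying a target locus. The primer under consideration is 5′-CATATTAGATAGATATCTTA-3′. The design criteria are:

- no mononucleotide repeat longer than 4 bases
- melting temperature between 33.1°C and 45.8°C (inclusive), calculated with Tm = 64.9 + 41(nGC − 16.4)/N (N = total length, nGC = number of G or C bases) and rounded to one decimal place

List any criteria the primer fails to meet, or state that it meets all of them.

Meets all criteria.

Base counts: A=8, T=8, G=2, C=2 (length 20).
homopolymer run: longest run = 2 ✓
Tm: Tm = 64.9 + 41·(4 − 16.4)/20 = 39.5°C ✓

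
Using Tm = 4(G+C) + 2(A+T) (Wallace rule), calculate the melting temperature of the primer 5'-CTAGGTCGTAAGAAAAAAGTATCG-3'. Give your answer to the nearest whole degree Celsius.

66°C

Base counts: A=10, T=5, G=6, C=3 (length 24).
Tm = 2·(10+5) + 4·(6+3) = 2·15 + 4·9 = 30 + 36 = 66°C.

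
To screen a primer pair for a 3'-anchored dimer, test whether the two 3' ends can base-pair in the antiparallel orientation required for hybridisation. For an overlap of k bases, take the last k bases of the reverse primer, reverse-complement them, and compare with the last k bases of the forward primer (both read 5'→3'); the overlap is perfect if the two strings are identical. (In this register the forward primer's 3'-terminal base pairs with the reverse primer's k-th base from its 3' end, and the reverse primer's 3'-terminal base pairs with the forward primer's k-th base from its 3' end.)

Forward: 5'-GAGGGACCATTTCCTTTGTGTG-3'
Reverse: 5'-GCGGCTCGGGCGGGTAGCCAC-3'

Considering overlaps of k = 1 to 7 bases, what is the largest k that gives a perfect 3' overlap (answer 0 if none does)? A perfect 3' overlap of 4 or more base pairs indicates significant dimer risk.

Longest perfect overlap: 3 complementary base pairs; below the dimer-risk threshold (threshold 4).

Last 7 bases (5'→3') — forward …TTGTGTG, reverse …TAGCCAC.
Reverse complement of the reverse primer's last 7 bases: GTGGCTA; its first k bases are the reverse complement of the reverse primer's last k bases, so a perfect k-base overlap needs the forward primer's last k bases to equal them.
Comparing (forward last k vs required): k=1: G vs G ✓; k=2: TG vs GT ✗; k=3: GTG vs GTG ✓; k=4: TGTG vs GTGG ✗; k=5: GTGTG vs GTGGC ✗; k=6: TGTGTG vs GTGGCT ✗; k=7: TTGTGTG vs GTGGCTA ✗.
Perfect overlaps at k = 1, 3; the largest is 3.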